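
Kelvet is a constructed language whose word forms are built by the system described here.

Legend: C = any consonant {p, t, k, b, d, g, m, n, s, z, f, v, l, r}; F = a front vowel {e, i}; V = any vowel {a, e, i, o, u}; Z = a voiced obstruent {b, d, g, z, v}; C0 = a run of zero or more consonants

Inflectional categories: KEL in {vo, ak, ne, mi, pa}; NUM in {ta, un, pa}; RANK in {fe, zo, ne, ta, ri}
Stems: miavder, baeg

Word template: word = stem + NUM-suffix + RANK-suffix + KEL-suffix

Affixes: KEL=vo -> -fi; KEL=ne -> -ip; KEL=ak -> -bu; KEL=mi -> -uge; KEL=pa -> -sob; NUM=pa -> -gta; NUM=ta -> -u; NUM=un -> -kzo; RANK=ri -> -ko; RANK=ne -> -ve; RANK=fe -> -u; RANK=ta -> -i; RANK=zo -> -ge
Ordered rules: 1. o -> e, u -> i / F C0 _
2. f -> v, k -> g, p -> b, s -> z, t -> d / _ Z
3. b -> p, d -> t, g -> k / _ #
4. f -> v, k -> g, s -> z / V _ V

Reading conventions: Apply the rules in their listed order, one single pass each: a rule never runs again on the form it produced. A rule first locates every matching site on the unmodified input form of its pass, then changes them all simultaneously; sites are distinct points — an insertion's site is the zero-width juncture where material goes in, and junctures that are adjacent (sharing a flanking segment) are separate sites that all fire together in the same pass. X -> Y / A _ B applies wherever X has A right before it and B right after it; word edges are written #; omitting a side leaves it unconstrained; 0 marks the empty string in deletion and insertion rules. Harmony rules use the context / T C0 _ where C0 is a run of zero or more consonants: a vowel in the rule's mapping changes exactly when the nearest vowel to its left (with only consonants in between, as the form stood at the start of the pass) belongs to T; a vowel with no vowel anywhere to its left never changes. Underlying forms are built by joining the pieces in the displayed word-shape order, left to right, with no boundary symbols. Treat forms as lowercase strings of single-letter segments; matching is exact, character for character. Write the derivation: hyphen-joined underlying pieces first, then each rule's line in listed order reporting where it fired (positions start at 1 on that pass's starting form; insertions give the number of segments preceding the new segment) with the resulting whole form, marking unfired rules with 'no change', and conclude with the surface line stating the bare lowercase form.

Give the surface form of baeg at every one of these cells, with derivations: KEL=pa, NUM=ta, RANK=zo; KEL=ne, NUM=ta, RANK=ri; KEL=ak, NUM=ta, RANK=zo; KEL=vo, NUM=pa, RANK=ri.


cell KEL=pa, NUM=ta, RANK=zo:
underlying: baeg-u-ge-sob
1. o -> e, u -> i / F C0 _: fires at position(s) 5, 9: baegigeseb
2. f -> v, k -> g, p -> b, s -> z, t -> d / _ Z: no change
3. b -> p, d -> t, g -> k / _ #: fires at position(s) 10: baegigesep
4. f -> v, k -> g, s -> z / V _ V: fires at position(s) 8: baegigezep
surface: baegigezep

cell KEL=ne, NUM=ta, RANK=ri:
underlying: baeg-u-ko-ip
1. o -> e, u -> i / F C0 _: fires at position(s) 5: baegikoip
2. f -> v, k -> g, p -> b, s -> z, t -> d / _ Z: no change
3. b -> p, d -> t, g -> k / _ #: no change
4. f -> v, k -> g, s -> z / V _ V: fires at position(s) 6: baegigoip
surface: baegigoip

cell KEL=ak, NUM=ta, RANK=zo:
underlying: baeg-u-ge-bu
1. o -> e, u -> i / F C0 _: fires at position(s) 5, 9: baegigebi
2. f -> v, k -> g, p -> b, s -> z, t -> d / _ Z: no change
3. b -> p, d -> t, g -> k / _ #: no change
4. f -> v, k -> g, s -> z / V _ V: no change
surface: baegigebi

cell KEL=vo, NUM=pa, RANK=ri:
underlying: baeg-gta-ko-fi
1. o -> e, u -> i / F C0 _: no change
2. f -> v, k -> g, p -> b, s -> z, t -> d / _ Z: no change
3. b -> p, d -> t, g -> k / _ #: no change
4. f -> v, k -> g, s -> z / V _ V: fires at position(s) 8, 10: baeggtagovi
surface: baeggtagovi


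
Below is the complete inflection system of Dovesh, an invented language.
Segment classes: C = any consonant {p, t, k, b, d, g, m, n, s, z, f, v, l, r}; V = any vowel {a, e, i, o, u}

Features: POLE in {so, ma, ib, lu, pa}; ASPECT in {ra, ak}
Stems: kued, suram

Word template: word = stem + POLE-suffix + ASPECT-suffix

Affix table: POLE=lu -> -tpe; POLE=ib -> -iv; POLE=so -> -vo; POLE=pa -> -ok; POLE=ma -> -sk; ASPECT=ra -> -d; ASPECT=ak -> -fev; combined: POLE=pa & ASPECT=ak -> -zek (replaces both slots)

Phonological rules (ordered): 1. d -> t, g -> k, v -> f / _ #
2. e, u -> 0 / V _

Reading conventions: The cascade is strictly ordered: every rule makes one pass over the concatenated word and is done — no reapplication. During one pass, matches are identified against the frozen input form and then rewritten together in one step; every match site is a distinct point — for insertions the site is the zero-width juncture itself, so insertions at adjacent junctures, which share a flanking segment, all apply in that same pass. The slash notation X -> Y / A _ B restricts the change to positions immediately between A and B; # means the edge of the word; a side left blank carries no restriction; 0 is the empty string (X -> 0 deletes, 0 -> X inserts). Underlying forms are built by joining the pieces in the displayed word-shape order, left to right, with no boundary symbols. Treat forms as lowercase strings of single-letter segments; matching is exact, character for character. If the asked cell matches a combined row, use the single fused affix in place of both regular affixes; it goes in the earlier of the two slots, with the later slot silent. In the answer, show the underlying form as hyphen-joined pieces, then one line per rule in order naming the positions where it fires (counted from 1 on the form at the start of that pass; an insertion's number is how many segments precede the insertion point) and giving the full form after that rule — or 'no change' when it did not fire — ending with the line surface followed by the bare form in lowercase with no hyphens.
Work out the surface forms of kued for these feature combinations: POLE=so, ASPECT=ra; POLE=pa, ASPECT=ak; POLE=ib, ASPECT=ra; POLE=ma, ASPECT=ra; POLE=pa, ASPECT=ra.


cell POLE=so, ASPECT=ra:
underlying: kued-vo-d
1. d -> t, g -> k, v -> f / _ #: fires at position(s) 7: kuedvot
2. e, u -> 0 / V _: fires at position(s) 3: kudvot
surface: kudvot

cell POLE=pa, ASPECT=ak:
underlying: kued-zek
1. d -> t, g -> k, v -> f / _ #: no change
2. e, u -> 0 / V _: fires at position(s) 3: kudzek
surface: kudzek

cell POLE=ib, ASPECT=ra:
underlying: kued-iv-d
1. d -> t, g -> k, v -> f / _ #: fires at position(s) 7: kuedivt
2. e, u -> 0 / V _: fires at position(s) 3: kudivt
surface: kudivt

cell POLE=ma, ASPECT=ra:
underlying: kued-sk-d
1. d -> t, g -> k, v -> f / _ #: fires at position(s) 7: kuedskt
2. e, u -> 0 / V _: fires at position(s) 3: kudskt
surface: kudskt

cell POLE=pa, ASPECT=ra:
underlying: kued-ok-d
1. d -> t, g -> k, v -> f / _ #: fires at position(s) 7: kuedokt
2. e, u -> 0 / V _: fires at position(s) 3: kudokt
surface: kudokt


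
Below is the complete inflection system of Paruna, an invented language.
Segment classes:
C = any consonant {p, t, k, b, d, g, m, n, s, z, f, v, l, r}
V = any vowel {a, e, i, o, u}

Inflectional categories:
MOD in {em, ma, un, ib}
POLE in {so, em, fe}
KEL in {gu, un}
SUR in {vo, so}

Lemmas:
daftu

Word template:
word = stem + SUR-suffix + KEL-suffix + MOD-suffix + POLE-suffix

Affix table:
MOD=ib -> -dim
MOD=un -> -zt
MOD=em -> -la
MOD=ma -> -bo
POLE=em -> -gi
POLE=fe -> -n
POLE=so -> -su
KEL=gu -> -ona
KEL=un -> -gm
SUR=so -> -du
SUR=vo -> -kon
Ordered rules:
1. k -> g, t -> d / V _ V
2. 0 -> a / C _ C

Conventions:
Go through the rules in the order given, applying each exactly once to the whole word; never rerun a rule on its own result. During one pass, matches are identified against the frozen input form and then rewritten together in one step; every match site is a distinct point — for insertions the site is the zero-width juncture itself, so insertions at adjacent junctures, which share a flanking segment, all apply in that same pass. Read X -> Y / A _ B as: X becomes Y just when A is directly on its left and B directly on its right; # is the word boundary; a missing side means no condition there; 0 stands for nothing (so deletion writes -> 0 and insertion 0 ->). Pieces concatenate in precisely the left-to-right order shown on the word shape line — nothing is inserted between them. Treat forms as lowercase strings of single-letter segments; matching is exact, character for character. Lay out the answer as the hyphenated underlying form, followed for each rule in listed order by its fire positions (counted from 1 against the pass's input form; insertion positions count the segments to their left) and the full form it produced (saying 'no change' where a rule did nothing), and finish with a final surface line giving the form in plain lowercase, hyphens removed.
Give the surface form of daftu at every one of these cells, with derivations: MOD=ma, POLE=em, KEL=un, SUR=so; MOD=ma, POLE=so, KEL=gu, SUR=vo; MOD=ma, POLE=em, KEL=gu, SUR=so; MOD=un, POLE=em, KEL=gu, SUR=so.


cell MOD=ma, POLE=em, KEL=un, SUR=so:
underlying: daftu-du-gm-bo-gi
1. k -> g, t -> d / V _ V: no change
2. 0 -> a / C _ C: inserts after position(s) 3, 8, 9: dafatudugamabogi
surface: dafatudugamabogi

cell MOD=ma, POLE=so, KEL=gu, SUR=vo:
underlying: daftu-kon-ona-bo-su
1. k -> g, t -> d / V _ V: fires at position(s) 6: daftugononabosu
2. 0 -> a / C _ C: inserts after position(s) 3: dafatugononabosu
surface: dafatugononabosu

cell MOD=ma, POLE=em, KEL=gu, SUR=so:
underlying: daftu-du-ona-bo-gi
1. k -> g, t -> d / V _ V: no change
2. 0 -> a / C _ C: inserts after position(s) 3: dafatuduonabogi
surface: dafatuduonabogi

cell MOD=un, POLE=em, KEL=gu, SUR=so:
underlying: daftu-du-ona-zt-gi
1. k -> g, t -> d / V _ V: no change
2. 0 -> a / C _ C: inserts after position(s) 3, 11, 12: dafatuduonazatagi
surface: dafatuduonazatagi


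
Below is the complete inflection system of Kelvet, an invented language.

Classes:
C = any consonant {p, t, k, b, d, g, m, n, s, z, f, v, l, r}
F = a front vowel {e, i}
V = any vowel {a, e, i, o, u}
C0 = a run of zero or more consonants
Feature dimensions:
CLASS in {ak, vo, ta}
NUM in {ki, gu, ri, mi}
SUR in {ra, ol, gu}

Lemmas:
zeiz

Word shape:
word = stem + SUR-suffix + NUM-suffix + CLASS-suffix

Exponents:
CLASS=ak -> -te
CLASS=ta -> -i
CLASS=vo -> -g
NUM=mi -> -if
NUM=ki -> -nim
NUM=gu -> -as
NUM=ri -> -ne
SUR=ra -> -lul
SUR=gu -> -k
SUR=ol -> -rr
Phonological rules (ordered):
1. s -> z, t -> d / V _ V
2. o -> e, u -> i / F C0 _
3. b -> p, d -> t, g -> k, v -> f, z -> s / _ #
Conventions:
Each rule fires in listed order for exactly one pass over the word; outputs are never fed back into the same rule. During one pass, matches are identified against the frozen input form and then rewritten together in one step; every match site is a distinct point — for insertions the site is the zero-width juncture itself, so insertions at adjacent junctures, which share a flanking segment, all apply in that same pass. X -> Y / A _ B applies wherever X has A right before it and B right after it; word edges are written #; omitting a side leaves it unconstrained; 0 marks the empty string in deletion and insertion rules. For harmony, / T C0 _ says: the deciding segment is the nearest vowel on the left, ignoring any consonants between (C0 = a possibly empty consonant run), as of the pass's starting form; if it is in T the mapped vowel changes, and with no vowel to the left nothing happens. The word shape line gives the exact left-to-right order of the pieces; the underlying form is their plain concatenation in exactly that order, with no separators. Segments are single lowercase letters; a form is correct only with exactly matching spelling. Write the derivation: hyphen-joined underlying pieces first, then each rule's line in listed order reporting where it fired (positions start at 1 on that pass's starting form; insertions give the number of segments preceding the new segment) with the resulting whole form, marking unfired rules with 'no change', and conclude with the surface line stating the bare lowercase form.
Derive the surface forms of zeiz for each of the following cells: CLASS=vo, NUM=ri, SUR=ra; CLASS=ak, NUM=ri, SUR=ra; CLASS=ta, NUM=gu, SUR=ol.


cell CLASS=vo, NUM=ri, SUR=ra:
underlying: zeiz-lul-ne-g
1. s -> z, t -> d / V _ V: no change
2. o -> e, u -> i / F C0 _: fires at position(s) 6: zeizlilneg
3. b -> p, d -> t, g -> k, v -> f, z -> s / _ #: fires at position(s) 10: zeizlilnek
surface: zeizlilnek

cell CLASS=ak, NUM=ri, SUR=ra:
underlying: zeiz-lul-ne-te
1. s -> z, t -> d / V _ V: fires at position(s) 10: zeizlulnede
2. o -> e, u -> i / F C0 _: fires at position(s) 6: zeizlilnede
3. b -> p, d -> t, g -> k, v -> f, z -> s / _ #: no change
surface: zeizlilnede

cell CLASS=ta, NUM=gu, SUR=ol:
underlying: zeiz-rr-as-i
1. s -> z, t -> d / V _ V: fires at position(s) 8: zeizrrazi
2. o -> e, u -> i / F C0 _: no change
3. b -> p, d -> t, g -> k, v -> f, z -> s / _ #: no change
surface: zeizrrazi


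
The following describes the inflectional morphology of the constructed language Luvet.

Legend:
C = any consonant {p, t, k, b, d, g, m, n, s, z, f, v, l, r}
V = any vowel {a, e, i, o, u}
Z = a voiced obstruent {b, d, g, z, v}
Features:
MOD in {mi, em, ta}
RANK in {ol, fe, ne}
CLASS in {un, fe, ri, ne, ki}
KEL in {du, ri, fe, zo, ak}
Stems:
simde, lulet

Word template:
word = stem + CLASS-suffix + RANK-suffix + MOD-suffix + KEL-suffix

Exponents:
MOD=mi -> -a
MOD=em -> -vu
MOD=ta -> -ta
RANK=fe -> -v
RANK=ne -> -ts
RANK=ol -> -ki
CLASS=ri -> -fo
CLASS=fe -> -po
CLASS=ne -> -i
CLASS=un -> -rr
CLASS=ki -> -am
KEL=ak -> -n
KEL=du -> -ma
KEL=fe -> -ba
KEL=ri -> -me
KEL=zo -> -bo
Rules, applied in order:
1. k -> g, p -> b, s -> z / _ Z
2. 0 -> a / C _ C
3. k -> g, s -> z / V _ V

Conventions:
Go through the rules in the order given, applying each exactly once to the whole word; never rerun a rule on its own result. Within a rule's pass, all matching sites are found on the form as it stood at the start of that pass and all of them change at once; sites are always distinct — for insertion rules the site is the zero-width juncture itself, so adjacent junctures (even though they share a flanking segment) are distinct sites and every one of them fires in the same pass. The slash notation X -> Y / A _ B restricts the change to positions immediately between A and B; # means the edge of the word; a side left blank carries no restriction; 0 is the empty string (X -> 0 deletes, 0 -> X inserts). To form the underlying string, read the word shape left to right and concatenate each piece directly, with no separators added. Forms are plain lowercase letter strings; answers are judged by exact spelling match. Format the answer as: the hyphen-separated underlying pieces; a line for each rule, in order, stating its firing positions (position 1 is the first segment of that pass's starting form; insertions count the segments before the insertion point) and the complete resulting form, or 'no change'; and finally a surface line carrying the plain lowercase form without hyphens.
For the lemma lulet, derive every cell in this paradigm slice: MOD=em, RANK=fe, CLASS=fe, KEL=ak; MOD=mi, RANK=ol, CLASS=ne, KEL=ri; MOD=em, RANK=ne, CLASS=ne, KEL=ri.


cell MOD=em, RANK=fe, CLASS=fe, KEL=ak:
underlying: lulet-po-v-vu-n
1. k -> g, p -> b, s -> z / _ Z: no change
2. 0 -> a / C _ C: inserts after position(s) 5, 8: luletapovavun
3. k -> g, s -> z / V _ V: no change
surface: luletapovavun

cell MOD=mi, RANK=ol, CLASS=ne, KEL=ri:
underlying: lulet-i-ki-a-me
1. k -> g, p -> b, s -> z / _ Z: no change
2. 0 -> a / C _ C: no change
3. k -> g, s -> z / V _ V: fires at position(s) 7: luletigiame
surface: luletigiame

cell MOD=em, RANK=ne, CLASS=ne, KEL=ri:
underlying: lulet-i-ts-vu-me
1. k -> g, p -> b, s -> z / _ Z: fires at position(s) 8: luletitzvume
2. 0 -> a / C _ C: inserts after position(s) 7, 8: luletitazavume
3. k -> g, s -> z / V _ V: no change
surface: luletitazavume


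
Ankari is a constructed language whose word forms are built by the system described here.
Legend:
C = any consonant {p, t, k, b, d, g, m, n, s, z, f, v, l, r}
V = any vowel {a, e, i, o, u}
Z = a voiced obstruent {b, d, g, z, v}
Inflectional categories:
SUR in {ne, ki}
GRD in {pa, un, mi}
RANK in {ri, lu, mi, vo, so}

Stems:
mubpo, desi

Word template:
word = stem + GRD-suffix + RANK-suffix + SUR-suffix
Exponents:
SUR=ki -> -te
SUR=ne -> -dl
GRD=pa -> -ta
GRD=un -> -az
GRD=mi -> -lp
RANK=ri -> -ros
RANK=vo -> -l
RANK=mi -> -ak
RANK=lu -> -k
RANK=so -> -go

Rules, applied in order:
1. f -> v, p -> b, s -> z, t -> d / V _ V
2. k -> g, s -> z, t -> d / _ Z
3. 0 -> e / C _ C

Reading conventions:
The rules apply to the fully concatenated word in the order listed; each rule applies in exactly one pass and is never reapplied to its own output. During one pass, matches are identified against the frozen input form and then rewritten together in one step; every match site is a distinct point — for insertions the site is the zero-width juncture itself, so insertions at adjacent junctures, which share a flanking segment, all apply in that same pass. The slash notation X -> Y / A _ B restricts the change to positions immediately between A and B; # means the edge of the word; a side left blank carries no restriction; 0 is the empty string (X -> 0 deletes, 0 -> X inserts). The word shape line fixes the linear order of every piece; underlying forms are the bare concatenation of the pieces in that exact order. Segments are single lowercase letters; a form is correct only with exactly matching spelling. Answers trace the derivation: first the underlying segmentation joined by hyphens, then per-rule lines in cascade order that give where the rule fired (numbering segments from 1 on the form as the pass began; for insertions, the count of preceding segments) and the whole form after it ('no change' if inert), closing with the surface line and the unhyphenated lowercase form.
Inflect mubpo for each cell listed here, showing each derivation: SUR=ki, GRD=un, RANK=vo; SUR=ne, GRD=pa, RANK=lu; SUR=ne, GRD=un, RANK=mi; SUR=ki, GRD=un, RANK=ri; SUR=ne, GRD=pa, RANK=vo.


cell SUR=ki, GRD=un, RANK=vo:
underlying: mubpo-az-l-te
1. f -> v, p -> b, s -> z, t -> d / V _ V: no change
2. k -> g, s -> z, t -> d / _ Z: no change
3. 0 -> e / C _ C: inserts after position(s) 3, 7, 8: mubepoazelete
surface: mubepoazelete

cell SUR=ne, GRD=pa, RANK=lu:
underlying: mubpo-ta-k-dl
1. f -> v, p -> b, s -> z, t -> d / V _ V: fires at position(s) 6: mubpodakdl
2. k -> g, s -> z, t -> d / _ Z: fires at position(s) 8: mubpodagdl
3. 0 -> e / C _ C: inserts after position(s) 3, 8, 9: mubepodagedel
surface: mubepodagedel

cell SUR=ne, GRD=un, RANK=mi:
underlying: mubpo-az-ak-dl
1. f -> v, p -> b, s -> z, t -> d / V _ V: no change
2. k -> g, s -> z, t -> d / _ Z: fires at position(s) 9: mubpoazagdl
3. 0 -> e / C _ C: inserts after position(s) 3, 9, 10: mubepoazagedel
surface: mubepoazagedel

cell SUR=ki, GRD=un, RANK=ri:
underlying: mubpo-az-ros-te
1. f -> v, p -> b, s -> z, t -> d / V _ V: no change
2. k -> g, s -> z, t -> d / _ Z: no change
3. 0 -> e / C _ C: inserts after position(s) 3, 7, 10: mubepoazerosete
surface: mubepoazerosete

cell SUR=ne, GRD=pa, RANK=vo:
underlying: mubpo-ta-l-dl
1. f -> v, p -> b, s -> z, t -> d / V _ V: fires at position(s) 6: mubpodaldl
2. k -> g, s -> z, t -> d / _ Z: no change
3. 0 -> e / C _ C: inserts after position(s) 3, 8, 9: mubepodaledel
surface: mubepodaledel


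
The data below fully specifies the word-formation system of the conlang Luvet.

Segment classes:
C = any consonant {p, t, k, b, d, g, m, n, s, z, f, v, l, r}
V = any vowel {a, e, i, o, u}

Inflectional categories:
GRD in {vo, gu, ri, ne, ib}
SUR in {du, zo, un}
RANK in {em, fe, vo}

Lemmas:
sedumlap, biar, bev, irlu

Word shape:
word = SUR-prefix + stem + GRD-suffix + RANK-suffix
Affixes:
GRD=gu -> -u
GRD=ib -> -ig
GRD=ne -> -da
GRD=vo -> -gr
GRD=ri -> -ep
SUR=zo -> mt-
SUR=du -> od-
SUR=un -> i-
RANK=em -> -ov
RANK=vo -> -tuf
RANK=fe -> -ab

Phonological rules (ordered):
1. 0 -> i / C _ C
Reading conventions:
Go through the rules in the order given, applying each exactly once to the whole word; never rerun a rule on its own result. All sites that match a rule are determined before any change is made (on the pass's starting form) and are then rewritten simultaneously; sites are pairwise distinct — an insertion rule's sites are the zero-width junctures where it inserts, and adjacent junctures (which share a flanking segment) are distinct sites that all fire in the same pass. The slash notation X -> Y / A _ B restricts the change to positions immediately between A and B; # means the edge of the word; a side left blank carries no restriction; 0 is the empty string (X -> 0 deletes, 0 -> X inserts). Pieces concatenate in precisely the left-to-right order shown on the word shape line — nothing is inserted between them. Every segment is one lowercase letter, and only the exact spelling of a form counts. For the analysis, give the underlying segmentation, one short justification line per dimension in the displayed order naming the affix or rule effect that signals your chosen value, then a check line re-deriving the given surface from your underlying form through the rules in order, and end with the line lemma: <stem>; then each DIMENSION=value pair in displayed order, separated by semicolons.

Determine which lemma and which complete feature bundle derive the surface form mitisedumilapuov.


underlying: mt-sedumlap-u-ov
GRD=gu - signalled by the affix -u
SUR=zo - signalled by the affix mt-
RANK=em - signalled by the affix -ov
check: mtsedumlapuov -> mitisedumilapuov
lemma: sedumlap; GRD=gu; SUR=zo; RANK=em


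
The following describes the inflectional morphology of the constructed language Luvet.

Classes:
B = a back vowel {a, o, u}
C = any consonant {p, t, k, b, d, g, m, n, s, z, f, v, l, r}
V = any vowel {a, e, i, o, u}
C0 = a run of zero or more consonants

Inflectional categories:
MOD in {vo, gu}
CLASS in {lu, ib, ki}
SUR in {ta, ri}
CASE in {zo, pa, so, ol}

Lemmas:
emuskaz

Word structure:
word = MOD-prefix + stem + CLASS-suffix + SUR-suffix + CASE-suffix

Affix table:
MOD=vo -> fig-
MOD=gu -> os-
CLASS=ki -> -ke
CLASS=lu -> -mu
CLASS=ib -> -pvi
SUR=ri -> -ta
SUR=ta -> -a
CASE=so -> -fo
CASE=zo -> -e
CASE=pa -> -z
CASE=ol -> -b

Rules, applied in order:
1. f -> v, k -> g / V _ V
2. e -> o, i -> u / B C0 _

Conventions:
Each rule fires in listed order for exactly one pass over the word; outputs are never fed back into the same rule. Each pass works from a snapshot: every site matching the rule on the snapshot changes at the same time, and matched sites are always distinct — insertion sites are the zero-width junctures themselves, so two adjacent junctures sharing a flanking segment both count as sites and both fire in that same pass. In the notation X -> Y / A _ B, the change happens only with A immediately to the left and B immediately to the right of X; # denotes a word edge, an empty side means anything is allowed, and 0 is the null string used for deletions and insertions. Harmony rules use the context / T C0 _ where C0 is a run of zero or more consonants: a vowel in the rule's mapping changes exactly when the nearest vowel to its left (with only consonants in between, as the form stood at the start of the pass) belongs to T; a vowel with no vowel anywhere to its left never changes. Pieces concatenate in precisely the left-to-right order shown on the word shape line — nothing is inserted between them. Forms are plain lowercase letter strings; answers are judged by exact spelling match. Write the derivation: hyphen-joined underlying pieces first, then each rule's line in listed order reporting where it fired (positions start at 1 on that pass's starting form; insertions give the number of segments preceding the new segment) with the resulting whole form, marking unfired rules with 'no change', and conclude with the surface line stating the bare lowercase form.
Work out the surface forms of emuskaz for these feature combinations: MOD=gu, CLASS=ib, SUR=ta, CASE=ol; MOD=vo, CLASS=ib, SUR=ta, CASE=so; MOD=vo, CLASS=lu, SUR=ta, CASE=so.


cell MOD=gu, CLASS=ib, SUR=ta, CASE=ol:
underlying: os-emuskaz-pvi-a-b
1. f -> v, k -> g / V _ V: no change
2. e -> o, i -> u / B C0 _: fires at position(s) 3, 12: osomuskazpvuab
surface: osomuskazpvuab

cell MOD=vo, CLASS=ib, SUR=ta, CASE=so:
underlying: fig-emuskaz-pvi-a-fo
1. f -> v, k -> g / V _ V: fires at position(s) 15: figemuskazpviavo
2. e -> o, i -> u / B C0 _: fires at position(s) 13: figemuskazpvuavo
surface: figemuskazpvuavo

cell MOD=vo, CLASS=lu, SUR=ta, CASE=so:
underlying: fig-emuskaz-mu-a-fo
1. f -> v, k -> g / V _ V: fires at position(s) 14: figemuskazmuavo
2. e -> o, i -> u / B C0 _: no change
surface: figemuskazmuavo


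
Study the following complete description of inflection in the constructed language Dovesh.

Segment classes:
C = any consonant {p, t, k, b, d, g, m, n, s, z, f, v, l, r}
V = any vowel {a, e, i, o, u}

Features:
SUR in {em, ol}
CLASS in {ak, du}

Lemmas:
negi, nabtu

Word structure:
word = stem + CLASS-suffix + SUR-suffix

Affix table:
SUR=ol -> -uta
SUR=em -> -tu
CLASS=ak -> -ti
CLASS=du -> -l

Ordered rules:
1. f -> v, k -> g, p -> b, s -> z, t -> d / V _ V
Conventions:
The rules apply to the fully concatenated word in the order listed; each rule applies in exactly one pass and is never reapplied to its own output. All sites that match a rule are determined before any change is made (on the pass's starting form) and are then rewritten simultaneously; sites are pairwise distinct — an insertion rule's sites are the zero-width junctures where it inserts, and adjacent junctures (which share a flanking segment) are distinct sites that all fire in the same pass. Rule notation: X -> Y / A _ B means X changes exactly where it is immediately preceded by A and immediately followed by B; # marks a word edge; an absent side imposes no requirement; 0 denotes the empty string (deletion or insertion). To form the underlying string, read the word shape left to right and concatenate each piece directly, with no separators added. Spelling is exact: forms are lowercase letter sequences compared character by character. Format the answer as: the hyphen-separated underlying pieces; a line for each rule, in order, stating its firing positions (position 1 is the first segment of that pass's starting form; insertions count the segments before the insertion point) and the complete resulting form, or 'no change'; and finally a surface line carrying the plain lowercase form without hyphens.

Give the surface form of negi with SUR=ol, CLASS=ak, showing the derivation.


underlying: negi-ti-uta
1. f -> v, k -> g, p -> b, s -> z, t -> d / V _ V: fires at position(s) 5, 8: negidiuda
surface: negidiuda


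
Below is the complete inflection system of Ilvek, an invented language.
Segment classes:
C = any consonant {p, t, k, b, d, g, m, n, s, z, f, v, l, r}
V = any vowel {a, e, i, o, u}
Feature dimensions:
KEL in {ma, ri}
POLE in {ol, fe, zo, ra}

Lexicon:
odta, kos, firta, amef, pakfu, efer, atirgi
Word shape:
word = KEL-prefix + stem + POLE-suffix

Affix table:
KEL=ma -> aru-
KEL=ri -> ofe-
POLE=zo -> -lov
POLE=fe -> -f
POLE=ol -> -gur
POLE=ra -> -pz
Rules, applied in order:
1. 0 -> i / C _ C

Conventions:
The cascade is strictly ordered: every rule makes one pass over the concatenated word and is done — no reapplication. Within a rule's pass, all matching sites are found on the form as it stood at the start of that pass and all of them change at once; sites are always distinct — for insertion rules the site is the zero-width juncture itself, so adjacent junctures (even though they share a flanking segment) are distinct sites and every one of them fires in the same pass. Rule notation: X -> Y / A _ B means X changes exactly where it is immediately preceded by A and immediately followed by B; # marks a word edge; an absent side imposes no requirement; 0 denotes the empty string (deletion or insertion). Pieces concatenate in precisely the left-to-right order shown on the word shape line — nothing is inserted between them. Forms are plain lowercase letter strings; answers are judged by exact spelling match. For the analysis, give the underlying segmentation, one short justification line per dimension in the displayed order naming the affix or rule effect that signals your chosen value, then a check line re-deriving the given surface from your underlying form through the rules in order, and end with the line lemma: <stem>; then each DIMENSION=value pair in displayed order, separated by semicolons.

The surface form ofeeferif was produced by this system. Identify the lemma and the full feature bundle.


underlying: ofe-efer-f
KEL=ri - signalled by the affix ofe-
POLE=fe - signalled by the affix -f
check: ofeeferf -> ofeeferif
lemma: efer; KEL=ri; POLE=fe


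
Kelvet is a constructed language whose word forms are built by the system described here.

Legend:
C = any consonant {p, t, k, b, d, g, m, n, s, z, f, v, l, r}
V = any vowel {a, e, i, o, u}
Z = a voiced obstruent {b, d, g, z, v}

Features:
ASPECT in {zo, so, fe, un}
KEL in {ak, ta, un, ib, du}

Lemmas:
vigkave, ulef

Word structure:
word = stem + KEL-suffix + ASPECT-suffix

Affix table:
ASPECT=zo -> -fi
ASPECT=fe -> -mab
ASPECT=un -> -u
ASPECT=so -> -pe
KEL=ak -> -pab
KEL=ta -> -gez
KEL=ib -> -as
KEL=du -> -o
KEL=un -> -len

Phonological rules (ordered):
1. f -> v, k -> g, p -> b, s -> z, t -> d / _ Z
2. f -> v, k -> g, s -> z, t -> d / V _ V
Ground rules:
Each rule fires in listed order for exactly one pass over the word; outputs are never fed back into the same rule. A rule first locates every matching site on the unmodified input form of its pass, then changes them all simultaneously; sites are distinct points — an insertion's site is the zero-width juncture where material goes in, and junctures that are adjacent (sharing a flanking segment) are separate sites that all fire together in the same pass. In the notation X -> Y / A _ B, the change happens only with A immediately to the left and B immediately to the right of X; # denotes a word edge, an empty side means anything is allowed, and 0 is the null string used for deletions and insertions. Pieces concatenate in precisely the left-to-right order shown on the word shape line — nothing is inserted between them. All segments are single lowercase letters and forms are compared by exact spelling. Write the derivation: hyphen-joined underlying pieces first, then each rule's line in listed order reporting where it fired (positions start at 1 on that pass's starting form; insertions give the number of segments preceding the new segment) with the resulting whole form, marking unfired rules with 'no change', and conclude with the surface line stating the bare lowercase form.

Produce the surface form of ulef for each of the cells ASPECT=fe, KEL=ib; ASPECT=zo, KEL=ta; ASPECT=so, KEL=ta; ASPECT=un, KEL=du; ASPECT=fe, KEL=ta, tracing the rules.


cell ASPECT=fe, KEL=ib:
underlying: ulef-as-mab
1. f -> v, k -> g, p -> b, s -> z, t -> d / _ Z: no change
2. f -> v, k -> g, s -> z, t -> d / V _ V: fires at position(s) 4: ulevasmab
surface: ulevasmab

cell ASPECT=zo, KEL=ta:
underlying: ulef-gez-fi
1. f -> v, k -> g, p -> b, s -> z, t -> d / _ Z: fires at position(s) 4: ulevgezfi
2. f -> v, k -> g, s -> z, t -> d / V _ V: no change
surface: ulevgezfi

cell ASPECT=so, KEL=ta:
underlying: ulef-gez-pe
1. f -> v, k -> g, p -> b, s -> z, t -> d / _ Z: fires at position(s) 4: ulevgezpe
2. f -> v, k -> g, s -> z, t -> d / V _ V: no change
surface: ulevgezpe

cell ASPECT=un, KEL=du:
underlying: ulef-o-u
1. f -> v, k -> g, p -> b, s -> z, t -> d / _ Z: no change
2. f -> v, k -> g, s -> z, t -> d / V _ V: fires at position(s) 4: ulevou
surface: ulevou

cell ASPECT=fe, KEL=ta:
underlying: ulef-gez-mab
1. f -> v, k -> g, p -> b, s -> z, t -> d / _ Z: fires at position(s) 4: ulevgezmab
2. f -> v, k -> g, s -> z, t -> d / V _ V: no change
surface: ulevgezmab


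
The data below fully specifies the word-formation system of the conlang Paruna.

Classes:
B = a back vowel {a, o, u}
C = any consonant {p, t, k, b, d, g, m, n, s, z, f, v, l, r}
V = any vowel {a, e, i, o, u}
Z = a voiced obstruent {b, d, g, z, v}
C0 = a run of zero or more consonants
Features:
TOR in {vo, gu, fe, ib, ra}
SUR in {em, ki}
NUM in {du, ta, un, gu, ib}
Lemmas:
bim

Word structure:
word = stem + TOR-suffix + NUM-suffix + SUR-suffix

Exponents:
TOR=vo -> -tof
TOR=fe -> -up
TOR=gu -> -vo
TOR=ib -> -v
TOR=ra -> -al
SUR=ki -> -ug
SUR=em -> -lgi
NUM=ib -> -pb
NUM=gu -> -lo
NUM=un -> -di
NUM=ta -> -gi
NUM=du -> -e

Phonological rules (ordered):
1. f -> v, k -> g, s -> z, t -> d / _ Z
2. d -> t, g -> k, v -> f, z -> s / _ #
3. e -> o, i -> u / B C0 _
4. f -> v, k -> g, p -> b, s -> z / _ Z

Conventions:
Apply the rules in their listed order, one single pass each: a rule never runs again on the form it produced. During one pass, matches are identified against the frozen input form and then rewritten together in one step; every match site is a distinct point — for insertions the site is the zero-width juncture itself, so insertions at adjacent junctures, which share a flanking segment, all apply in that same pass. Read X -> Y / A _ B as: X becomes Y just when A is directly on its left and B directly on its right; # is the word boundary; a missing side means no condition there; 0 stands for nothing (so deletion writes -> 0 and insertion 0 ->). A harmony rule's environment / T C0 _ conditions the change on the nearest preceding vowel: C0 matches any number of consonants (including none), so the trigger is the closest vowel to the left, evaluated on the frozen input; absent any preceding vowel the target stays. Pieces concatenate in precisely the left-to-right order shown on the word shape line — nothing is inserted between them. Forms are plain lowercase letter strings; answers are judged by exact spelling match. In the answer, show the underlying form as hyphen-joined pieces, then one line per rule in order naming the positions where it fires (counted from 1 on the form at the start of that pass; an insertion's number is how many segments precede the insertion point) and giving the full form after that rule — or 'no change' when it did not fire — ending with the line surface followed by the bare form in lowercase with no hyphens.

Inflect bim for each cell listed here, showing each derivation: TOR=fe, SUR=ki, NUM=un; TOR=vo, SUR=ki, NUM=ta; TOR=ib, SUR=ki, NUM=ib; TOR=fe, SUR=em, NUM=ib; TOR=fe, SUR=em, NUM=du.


cell TOR=fe, SUR=ki, NUM=un:
underlying: bim-up-di-ug
1. f -> v, k -> g, s -> z, t -> d / _ Z: no change
2. d -> t, g -> k, v -> f, z -> s / _ #: fires at position(s) 9: bimupdiuk
3. e -> o, i -> u / B C0 _: fires at position(s) 7: bimupduuk
4. f -> v, k -> g, p -> b, s -> z / _ Z: fires at position(s) 5: bimubduuk
surface: bimubduuk

cell TOR=vo, SUR=ki, NUM=ta:
underlying: bim-tof-gi-ug
1. f -> v, k -> g, s -> z, t -> d / _ Z: fires at position(s) 6: bimtovgiug
2. d -> t, g -> k, v -> f, z -> s / _ #: fires at position(s) 10: bimtovgiuk
3. e -> o, i -> u / B C0 _: fires at position(s) 8: bimtovguuk
4. f -> v, k -> g, p -> b, s -> z / _ Z: no change
surface: bimtovguuk

cell TOR=ib, SUR=ki, NUM=ib:
underlying: bim-v-pb-ug
1. f -> v, k -> g, s -> z, t -> d / _ Z: no change
2. d -> t, g -> k, v -> f, z -> s / _ #: fires at position(s) 8: bimvpbuk
3. e -> o, i -> u / B C0 _: no change
4. f -> v, k -> g, p -> b, s -> z / _ Z: fires at position(s) 5: bimvbbuk
surface: bimvbbuk

cell TOR=fe, SUR=em, NUM=ib:
underlying: bim-up-pb-lgi
1. f -> v, k -> g, s -> z, t -> d / _ Z: no change
2. d -> t, g -> k, v -> f, z -> s / _ #: no change
3. e -> o, i -> u / B C0 _: fires at position(s) 10: bimuppblgu
4. f -> v, k -> g, p -> b, s -> z / _ Z: fires at position(s) 6: bimupbblgu
surface: bimupbblgu

cell TOR=fe, SUR=em, NUM=du:
underlying: bim-up-e-lgi
1. f -> v, k -> g, s -> z, t -> d / _ Z: no change
2. d -> t, g -> k, v -> f, z -> s / _ #: no change
3. e -> o, i -> u / B C0 _: fires at position(s) 6: bimupolgi
4. f -> v, k -> g, p -> b, s -> z / _ Z: no change
surface: bimupolgi


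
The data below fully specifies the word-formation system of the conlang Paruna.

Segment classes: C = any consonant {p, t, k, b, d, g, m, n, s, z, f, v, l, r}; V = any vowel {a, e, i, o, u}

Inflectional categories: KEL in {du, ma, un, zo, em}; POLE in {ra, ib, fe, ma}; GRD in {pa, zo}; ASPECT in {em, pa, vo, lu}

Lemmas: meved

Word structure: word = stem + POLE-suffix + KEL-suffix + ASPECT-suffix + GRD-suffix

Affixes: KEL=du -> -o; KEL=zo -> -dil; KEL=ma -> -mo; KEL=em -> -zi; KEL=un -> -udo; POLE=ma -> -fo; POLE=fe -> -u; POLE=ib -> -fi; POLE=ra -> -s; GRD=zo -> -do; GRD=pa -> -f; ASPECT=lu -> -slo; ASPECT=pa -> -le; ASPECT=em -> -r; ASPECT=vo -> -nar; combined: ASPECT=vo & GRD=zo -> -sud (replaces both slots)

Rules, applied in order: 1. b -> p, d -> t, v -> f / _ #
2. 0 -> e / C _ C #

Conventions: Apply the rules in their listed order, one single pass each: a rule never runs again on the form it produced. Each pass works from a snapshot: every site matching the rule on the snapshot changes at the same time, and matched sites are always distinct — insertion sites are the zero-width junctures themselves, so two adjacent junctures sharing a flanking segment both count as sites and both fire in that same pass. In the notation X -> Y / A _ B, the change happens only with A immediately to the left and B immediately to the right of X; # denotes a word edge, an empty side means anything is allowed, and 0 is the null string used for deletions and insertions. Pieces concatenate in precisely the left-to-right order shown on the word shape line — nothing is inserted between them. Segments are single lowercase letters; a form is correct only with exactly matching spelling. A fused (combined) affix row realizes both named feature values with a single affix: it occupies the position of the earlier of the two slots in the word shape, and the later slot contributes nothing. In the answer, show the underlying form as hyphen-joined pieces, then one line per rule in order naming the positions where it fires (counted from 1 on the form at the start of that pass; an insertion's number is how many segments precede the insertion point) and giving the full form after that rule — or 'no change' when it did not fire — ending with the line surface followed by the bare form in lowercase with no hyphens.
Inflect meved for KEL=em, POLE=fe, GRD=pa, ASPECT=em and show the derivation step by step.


underlying: meved-u-zi-r-f
1. b -> p, d -> t, v -> f / _ #: no change
2. 0 -> e / C _ C #: inserts after position(s) 9: meveduziref
surface: meveduziref


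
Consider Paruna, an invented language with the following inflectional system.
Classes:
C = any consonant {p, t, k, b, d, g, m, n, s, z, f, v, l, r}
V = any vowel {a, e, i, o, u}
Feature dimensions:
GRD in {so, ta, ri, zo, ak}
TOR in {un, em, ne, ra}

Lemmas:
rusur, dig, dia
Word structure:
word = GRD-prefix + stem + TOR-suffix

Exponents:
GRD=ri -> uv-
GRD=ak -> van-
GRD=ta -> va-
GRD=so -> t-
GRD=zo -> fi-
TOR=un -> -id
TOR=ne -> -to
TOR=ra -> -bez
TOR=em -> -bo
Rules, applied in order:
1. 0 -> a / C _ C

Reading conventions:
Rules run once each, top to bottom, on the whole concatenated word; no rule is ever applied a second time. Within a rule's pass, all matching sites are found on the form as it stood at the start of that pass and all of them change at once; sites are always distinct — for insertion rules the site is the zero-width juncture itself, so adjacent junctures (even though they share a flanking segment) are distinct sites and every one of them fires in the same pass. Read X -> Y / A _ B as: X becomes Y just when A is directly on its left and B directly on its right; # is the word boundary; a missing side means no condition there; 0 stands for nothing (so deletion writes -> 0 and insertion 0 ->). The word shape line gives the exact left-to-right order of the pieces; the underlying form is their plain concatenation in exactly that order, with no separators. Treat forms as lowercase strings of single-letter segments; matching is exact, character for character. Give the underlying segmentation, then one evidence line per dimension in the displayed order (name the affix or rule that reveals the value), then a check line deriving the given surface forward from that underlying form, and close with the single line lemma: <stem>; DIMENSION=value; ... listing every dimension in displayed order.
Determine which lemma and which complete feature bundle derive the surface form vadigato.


underlying: va-dig-to
GRD=ta - signalled by the affix va-
TOR=ne - signalled by the affix -to
check: vadigto -> vadigato
lemma: dig; GRD=ta; TOR=ne
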